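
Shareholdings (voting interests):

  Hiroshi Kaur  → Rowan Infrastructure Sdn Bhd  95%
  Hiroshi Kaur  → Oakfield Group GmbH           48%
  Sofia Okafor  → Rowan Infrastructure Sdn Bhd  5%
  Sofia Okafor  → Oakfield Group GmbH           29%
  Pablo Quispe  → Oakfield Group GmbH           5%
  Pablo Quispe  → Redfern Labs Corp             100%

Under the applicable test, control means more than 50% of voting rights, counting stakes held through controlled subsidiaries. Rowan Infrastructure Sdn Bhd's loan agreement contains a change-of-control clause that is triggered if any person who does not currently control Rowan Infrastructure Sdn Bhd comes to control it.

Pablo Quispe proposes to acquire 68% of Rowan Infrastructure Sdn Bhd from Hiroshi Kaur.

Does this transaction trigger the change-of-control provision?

The purchase adds only to Pablo's holdings (Hiroshi's stake shrinks), so Pablo is the only person who could newly come to control Rowan.
Pablo holds 100% of Redfern, so Pablo controls Redfern.
Neither Pablo nor any entity Pablo controls holds any voting interest in Rowan.
So before the transaction, Pablo does not control Rowan.
After the purchase, Pablo holds 68% of Rowan directly, and Hiroshi's stake falls to 27%.
Pablo holds 68% of Rowan, so Pablo controls Rowan.
Pablo did not control Rowan before and does after, so the clause is triggered.

Yes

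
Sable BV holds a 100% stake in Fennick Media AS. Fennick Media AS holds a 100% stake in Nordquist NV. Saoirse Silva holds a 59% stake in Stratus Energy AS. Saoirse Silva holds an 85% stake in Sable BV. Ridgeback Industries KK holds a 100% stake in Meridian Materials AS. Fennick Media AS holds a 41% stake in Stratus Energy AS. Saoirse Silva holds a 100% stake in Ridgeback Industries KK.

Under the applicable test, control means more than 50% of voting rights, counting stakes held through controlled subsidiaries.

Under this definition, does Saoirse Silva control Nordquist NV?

Saoirse holds 85% of Sable, so Saoirse controls Sable.
Sable holds 100% of Fennick, so Saoirse controls Fennick.
Fennick holds 100% of Nordquist, so Saoirse controls Nordquist.

Yes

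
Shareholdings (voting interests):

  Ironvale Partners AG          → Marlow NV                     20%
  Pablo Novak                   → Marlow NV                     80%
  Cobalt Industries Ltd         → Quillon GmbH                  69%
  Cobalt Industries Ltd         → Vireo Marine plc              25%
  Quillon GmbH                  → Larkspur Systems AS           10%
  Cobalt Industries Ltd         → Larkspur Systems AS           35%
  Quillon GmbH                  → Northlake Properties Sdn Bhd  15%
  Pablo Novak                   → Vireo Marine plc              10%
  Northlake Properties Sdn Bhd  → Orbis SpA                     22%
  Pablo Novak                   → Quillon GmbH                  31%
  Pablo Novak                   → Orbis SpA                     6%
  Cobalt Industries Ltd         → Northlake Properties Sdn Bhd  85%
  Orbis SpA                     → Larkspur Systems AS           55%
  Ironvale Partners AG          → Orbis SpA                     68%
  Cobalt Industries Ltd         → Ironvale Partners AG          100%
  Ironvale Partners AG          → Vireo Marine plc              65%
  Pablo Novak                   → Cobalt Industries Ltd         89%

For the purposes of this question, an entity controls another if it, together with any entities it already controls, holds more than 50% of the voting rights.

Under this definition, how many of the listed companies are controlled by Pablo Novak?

8

Pablo holds 89% of Cobalt, so Pablo controls Cobalt.
Pablo and Cobalt together hold 31% + 69% = 100% of Quillon, so Pablo controls Quillon.
Cobalt holds 100% of Ironvale, so Pablo controls Ironvale.
Quillon and Cobalt together hold 15% + 85% = 100% of Northlake, so Pablo controls Northlake.
Ironvale and Pablo and Cobalt together hold 65% + 10% + 25% = 100% of Vireo, so Pablo controls Vireo.
Ironvale and Pablo together hold 20% + 80% = 100% of Marlow, so Pablo controls Marlow.
Ironvale and Pablo and Northlake together hold 68% + 6% + 22% = 96% of Orbis, so Pablo controls Orbis.
Orbis and Cobalt and Quillon together hold 55% + 35% + 10% = 100% of Larkspur, so Pablo controls Larkspur.
Pablo controls 8 companies.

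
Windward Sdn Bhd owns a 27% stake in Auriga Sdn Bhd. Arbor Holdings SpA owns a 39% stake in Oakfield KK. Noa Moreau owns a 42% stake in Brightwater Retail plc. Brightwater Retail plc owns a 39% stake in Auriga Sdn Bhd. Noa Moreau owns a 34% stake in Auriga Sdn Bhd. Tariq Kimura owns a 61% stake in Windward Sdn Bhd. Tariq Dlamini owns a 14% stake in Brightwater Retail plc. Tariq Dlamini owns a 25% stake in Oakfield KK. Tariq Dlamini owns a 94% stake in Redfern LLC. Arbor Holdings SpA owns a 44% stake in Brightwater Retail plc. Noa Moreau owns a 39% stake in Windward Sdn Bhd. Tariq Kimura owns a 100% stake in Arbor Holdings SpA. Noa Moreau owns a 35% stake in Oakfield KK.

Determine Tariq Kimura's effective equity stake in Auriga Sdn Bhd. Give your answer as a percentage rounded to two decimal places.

Tariq Kimura reaches Auriga along 2 paths.
Via Arbor → Brightwater: 100% × 44% × 39% = 17.16%.
Via Windward: 61% × 27% = 16.47%.
Total: 17.16% + 16.47% = 33.63%.

33.63%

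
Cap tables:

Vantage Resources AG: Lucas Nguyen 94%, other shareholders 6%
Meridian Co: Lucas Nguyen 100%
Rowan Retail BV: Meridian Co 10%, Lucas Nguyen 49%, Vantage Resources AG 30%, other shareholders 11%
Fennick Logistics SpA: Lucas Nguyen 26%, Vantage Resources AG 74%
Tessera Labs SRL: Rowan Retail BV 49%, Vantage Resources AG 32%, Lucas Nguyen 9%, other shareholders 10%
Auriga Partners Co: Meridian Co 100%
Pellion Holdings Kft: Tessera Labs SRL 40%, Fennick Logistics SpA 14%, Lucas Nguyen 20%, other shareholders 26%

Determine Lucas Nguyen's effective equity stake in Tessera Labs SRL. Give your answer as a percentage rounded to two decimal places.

Lucas reaches Tessera along 5 paths.
Via Meridian → Rowan: 100% × 10% × 49% = 4.9%.
Via Rowan: 49% × 49% = 24.01%.
Via Vantage → Rowan: 94% × 30% × 49% = 13.818%.
Via Vantage: 94% × 32% = 30.08%.
Direct stake: 9% = 9%.
Total: 4.9% + 24.01% + 13.818% + 30.08% + 9% = 81.808%.
Rounded: 81.81%.

81.81%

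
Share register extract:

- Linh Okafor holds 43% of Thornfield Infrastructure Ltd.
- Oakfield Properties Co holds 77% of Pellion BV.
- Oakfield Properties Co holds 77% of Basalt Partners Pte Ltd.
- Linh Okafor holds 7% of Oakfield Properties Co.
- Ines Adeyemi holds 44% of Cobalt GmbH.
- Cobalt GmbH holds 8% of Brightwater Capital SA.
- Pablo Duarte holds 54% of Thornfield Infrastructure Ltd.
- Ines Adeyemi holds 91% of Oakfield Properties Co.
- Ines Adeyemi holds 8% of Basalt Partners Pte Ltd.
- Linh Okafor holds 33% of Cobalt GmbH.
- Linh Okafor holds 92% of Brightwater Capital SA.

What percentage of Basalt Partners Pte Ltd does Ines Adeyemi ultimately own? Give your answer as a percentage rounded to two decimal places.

78.07%

Ines reaches Basalt along 2 paths.
Via Oakfield: 91% × 77% = 70.07%.
Direct stake: 8% = 8%.
Total: 70.07% + 8% = 78.07%.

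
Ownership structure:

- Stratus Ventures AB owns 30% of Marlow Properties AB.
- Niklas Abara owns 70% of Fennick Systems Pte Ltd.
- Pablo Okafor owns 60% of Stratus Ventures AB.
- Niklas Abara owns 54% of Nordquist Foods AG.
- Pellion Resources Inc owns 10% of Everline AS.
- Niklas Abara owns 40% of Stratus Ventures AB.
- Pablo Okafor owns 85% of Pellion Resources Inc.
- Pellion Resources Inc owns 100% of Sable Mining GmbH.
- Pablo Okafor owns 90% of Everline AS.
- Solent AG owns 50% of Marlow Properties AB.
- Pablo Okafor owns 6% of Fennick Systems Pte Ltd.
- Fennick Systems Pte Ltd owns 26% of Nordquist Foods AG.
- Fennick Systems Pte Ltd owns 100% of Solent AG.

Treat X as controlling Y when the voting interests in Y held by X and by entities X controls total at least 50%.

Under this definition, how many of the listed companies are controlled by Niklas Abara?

Niklas holds 70% of Fennick, so Niklas controls Fennick.
Fennick holds 100% of Solent, so Niklas controls Solent.
Fennick and Niklas together hold 26% + 54% = 80% of Nordquist, so Niklas controls Nordquist.
Solent holds 50% of Marlow, so Niklas controls Marlow.
No other company's threshold is met.
Niklas controls 4 companies.

4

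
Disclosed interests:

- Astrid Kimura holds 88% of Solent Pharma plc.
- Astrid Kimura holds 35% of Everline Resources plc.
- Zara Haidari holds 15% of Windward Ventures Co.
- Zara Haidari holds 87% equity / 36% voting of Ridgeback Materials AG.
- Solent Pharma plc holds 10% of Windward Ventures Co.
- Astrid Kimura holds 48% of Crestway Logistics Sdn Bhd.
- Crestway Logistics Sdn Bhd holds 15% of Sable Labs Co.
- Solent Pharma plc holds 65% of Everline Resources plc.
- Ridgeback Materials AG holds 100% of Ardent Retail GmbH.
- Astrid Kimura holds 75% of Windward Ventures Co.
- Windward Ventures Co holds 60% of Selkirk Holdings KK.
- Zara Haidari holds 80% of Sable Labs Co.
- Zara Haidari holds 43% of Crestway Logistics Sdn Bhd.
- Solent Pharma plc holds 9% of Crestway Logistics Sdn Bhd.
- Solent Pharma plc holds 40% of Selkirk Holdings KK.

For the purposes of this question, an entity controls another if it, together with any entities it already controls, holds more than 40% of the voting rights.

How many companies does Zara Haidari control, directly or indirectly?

2

Zara holds 43% of Crestway, so Zara controls Crestway.
Crestway and Zara together hold 15% + 80% = 95% of Sable, so Zara controls Sable.
No other company's threshold is met.
Zara controls 2 companies.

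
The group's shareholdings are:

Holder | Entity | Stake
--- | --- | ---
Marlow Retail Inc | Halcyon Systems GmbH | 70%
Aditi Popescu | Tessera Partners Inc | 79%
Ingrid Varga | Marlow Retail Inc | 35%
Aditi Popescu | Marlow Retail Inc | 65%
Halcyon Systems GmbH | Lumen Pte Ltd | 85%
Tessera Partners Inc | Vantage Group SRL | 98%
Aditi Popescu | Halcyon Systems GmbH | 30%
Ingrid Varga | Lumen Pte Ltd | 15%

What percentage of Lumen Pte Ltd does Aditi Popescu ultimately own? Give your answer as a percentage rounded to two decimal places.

64.18%

Aditi reaches Lumen along 2 paths.
Via Marlow → Halcyon: 65% × 70% × 85% = 38.675%.
Via Halcyon: 30% × 85% = 25.5%.
Total: 38.675% + 25.5% = 64.175%.
Rounded: 64.18%.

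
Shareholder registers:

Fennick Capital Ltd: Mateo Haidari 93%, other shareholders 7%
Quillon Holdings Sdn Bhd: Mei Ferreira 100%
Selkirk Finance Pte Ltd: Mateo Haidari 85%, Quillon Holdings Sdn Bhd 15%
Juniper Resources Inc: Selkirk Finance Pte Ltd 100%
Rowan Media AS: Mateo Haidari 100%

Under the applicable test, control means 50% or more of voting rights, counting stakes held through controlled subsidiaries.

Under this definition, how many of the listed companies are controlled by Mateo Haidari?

Mateo holds 93% of Fennick, so Mateo controls Fennick.
Mateo holds 85% of Selkirk, so Mateo controls Selkirk.
Selkirk holds 100% of Juniper, so Mateo controls Juniper.
Mateo holds 100% of Rowan, so Mateo controls Rowan.
No other company's threshold is met.
Mateo controls 4 companies.

4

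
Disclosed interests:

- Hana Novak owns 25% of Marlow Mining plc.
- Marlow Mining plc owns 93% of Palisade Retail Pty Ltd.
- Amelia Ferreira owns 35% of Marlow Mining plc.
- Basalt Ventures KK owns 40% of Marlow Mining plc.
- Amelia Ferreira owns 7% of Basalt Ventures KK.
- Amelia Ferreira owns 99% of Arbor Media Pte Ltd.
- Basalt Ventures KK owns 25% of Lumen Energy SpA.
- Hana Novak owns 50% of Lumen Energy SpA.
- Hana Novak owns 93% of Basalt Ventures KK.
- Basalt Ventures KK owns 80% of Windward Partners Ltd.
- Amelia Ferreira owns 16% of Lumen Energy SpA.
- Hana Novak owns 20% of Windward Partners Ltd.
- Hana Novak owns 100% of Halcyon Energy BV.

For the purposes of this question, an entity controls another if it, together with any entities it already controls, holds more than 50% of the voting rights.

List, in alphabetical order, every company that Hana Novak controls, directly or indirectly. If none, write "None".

Basalt Ventures KK, Halcyon Energy BV, Lumen Energy SpA, Marlow Mining plc, Palisade Retail Pty Ltd, Windward Partners Ltd

Hana holds 93% of Basalt, so Hana controls Basalt.
Hana and Basalt together hold 25% + 40% = 65% of Marlow, so Hana controls Marlow.
Hana and Basalt together hold 20% + 80% = 100% of Windward, so Hana controls Windward.
Basalt and Hana together hold 25% + 50% = 75% of Lumen, so Hana controls Lumen.
Hana holds 100% of Halcyon, so Hana controls Halcyon.
Marlow holds 93% of Palisade, so Hana controls Palisade.
No other company's threshold is met.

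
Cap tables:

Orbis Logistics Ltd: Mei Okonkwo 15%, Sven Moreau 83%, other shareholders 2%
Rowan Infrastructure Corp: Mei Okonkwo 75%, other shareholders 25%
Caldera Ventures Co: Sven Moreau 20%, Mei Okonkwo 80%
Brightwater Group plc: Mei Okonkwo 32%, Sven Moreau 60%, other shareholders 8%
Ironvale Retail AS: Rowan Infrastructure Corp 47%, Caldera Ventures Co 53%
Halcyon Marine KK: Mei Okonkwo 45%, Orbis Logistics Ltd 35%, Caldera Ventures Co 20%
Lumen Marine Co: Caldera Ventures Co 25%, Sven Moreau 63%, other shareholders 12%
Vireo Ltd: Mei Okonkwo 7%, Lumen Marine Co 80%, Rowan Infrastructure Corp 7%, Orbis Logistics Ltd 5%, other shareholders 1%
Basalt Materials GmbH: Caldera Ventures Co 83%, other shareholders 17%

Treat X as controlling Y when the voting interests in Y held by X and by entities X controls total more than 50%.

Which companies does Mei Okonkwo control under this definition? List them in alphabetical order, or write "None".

Mei holds 75% of Rowan, so Mei controls Rowan.
Mei holds 80% of Caldera, so Mei controls Caldera.
Rowan and Caldera together hold 47% + 53% = 100% of Ironvale, so Mei controls Ironvale.
Mei and Caldera together hold 45% + 20% = 65% of Halcyon, so Mei controls Halcyon.
Caldera holds 83% of Basalt, so Mei controls Basalt.
No other company's threshold is met.

Basalt Materials GmbH, Caldera Ventures Co, Halcyon Marine KK, Ironvale Retail AS, Rowan Infrastructure Corp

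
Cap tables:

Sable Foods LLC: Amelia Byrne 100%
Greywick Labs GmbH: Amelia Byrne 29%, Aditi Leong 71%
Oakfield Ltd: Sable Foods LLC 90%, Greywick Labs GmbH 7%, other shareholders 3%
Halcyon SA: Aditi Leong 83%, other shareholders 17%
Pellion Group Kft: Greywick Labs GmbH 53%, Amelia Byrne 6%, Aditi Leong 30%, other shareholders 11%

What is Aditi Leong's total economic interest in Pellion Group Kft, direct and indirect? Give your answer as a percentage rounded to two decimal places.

Aditi reaches Pellion along 2 paths.
Via Greywick: 71% × 53% = 37.63%.
Direct stake: 30% = 30%.
Total: 37.63% + 30% = 67.63%.

67.63%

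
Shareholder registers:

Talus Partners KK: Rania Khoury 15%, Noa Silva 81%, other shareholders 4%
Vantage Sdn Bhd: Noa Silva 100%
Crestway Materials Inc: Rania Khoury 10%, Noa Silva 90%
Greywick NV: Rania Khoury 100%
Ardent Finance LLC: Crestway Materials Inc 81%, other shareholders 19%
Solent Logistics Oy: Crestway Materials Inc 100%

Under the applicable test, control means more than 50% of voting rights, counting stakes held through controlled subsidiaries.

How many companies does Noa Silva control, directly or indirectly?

Noa holds 81% of Talus, so Noa controls Talus.
Noa holds 100% of Vantage, so Noa controls Vantage.
Noa holds 90% of Crestway, so Noa controls Crestway.
Crestway holds 81% of Ardent, so Noa controls Ardent.
Crestway holds 100% of Solent, so Noa controls Solent.
No other company's threshold is met.
Noa controls 5 companies.

5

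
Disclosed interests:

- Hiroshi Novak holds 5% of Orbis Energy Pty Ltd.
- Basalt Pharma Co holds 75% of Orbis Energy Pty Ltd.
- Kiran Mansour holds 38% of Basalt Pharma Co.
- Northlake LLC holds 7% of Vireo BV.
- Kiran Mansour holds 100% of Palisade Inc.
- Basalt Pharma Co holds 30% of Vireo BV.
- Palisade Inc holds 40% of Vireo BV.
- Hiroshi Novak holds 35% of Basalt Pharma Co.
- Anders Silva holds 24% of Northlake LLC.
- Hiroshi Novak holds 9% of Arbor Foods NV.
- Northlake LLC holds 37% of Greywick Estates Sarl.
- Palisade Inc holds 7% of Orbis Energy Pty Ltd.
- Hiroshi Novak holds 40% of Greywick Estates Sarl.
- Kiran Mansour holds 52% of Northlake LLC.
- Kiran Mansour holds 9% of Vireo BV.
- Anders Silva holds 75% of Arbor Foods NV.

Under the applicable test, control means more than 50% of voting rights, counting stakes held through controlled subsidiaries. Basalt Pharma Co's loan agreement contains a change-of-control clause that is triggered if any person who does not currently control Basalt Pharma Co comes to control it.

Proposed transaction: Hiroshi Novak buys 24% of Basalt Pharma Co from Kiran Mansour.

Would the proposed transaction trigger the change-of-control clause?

The purchase adds only to Hiroshi's holdings (Kiran's stake shrinks), so Hiroshi is the only person who could newly come to control Basalt.
Hiroshi's largest direct stake is 40% in Greywick, which does not meet the threshold, so Hiroshi controls no company.
In Basalt, Hiroshi's side holds only 35%, not > 50%.
So before the transaction, Hiroshi does not control Basalt.
After the purchase, Hiroshi's direct stake in Basalt rises to 35% + 24% = 59%, and Kiran's stake falls to 14%.
Hiroshi holds 59% of Basalt, so Hiroshi controls Basalt.
Hiroshi did not control Basalt before and does after, so the clause is triggered.

Yes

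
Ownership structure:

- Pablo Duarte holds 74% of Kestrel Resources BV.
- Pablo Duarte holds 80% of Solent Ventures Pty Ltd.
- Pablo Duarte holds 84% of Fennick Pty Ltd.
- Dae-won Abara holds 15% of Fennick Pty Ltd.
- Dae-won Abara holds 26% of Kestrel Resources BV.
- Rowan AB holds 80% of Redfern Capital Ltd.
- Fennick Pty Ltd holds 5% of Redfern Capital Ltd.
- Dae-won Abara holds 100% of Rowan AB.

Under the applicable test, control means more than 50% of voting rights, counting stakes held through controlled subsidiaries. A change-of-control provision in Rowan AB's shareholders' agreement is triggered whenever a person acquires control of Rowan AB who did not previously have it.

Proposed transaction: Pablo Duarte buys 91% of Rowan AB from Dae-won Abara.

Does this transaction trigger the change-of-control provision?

The purchase adds only to Pablo's holdings (Dae-won's stake shrinks), so Pablo is the only person who could newly come to control Rowan.
Pablo holds 84% of Fennick, so Pablo controls Fennick.
Pablo holds 74% of Kestrel, so Pablo controls Kestrel.
Pablo holds 80% of Solent, so Pablo controls Solent.
Neither Pablo nor any entity Pablo controls holds any voting interest in Rowan.
So before the transaction, Pablo does not control Rowan.
After the purchase, Pablo holds 91% of Rowan directly, and Dae-won's stake falls to 9%.
Pablo holds 91% of Rowan, so Pablo controls Rowan.
Pablo did not control Rowan before and does after, so the clause is triggered.

Yes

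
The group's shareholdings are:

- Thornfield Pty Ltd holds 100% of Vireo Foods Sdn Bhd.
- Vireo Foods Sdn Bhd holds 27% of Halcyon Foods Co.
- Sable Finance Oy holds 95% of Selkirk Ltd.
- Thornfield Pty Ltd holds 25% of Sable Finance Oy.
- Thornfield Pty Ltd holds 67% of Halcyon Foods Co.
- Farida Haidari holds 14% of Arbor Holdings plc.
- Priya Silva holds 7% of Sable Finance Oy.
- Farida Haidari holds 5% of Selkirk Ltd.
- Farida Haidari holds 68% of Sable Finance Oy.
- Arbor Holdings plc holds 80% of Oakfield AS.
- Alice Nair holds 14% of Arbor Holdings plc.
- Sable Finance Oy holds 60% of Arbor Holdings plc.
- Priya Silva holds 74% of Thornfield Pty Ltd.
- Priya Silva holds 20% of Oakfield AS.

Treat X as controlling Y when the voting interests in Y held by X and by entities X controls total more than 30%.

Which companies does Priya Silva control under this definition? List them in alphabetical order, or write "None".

Priya holds 74% of Thornfield, so Priya controls Thornfield.
Thornfield and Priya together hold 25% + 7% = 32% of Sable, so Priya controls Sable.
Sable holds 60% of Arbor, so Priya controls Arbor.
Thornfield holds 100% of Vireo, so Priya controls Vireo.
Sable holds 95% of Selkirk, so Priya controls Selkirk.
Vireo and Thornfield together hold 27% + 67% = 94% of Halcyon, so Priya controls Halcyon.
Priya and Arbor together hold 20% + 80% = 100% of Oakfield, so Priya controls Oakfield.

Arbor Holdings plc, Halcyon Foods Co, Oakfield AS, Sable Finance Oy, Selkirk Ltd, Thornfield Pty Ltd, Vireo Foods Sdn Bhd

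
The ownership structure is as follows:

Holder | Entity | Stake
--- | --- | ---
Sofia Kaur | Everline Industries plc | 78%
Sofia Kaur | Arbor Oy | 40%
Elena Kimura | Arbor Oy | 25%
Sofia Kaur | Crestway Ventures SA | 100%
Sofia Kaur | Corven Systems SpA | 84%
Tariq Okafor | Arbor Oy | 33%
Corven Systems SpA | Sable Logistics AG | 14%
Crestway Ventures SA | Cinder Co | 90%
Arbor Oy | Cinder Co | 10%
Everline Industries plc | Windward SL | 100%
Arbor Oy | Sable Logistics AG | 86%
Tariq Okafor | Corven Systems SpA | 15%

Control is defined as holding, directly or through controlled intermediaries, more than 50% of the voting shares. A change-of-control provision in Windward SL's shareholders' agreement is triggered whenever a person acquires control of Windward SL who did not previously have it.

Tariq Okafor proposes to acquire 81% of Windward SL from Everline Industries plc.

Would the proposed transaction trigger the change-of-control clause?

The purchase adds only to Tariq's holdings (Everline's stake shrinks), so Tariq is the only person who could newly come to control Windward.
Tariq's largest direct stake is 33% in Arbor, which does not meet the threshold, so Tariq controls no company.
Neither Tariq nor any entity Tariq controls holds any voting interest in Windward.
So before the transaction, Tariq does not control Windward.
After the purchase, Tariq holds 81% of Windward directly, and Everline's stake falls to 19%.
Tariq holds 81% of Windward, so Tariq controls Windward.
Tariq did not control Windward before and does after, so the clause is triggered.

Yes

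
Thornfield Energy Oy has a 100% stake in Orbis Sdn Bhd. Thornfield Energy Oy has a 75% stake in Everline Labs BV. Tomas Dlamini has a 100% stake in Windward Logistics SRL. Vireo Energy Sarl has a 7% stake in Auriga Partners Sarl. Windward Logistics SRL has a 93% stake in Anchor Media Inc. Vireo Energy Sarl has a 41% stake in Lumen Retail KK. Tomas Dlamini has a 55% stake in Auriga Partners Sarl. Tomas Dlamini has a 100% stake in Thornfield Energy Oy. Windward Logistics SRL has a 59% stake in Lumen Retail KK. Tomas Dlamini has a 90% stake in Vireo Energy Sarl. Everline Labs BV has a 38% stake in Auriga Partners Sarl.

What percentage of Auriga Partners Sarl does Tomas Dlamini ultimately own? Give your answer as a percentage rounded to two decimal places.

89.80%

Tomas reaches Auriga along 3 paths.
Direct stake: 55% = 55%.
Via Vireo: 90% × 7% = 6.3%.
Via Thornfield → Everline: 100% × 75% × 38% = 28.5%.
Total: 55% + 6.3% + 28.5% = 89.8%.
Rounded: 89.80%.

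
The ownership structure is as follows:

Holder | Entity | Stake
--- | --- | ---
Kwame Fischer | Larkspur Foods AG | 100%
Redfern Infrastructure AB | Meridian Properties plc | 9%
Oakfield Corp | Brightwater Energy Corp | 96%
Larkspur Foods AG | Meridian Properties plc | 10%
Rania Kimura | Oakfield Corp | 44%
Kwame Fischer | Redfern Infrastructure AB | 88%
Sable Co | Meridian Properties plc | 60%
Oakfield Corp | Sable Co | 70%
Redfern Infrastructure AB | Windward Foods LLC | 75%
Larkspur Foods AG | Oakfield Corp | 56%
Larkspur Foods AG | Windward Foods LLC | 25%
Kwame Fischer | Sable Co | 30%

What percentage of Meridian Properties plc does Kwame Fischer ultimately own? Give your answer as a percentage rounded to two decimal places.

Kwame reaches Meridian along 4 paths.
Via Redfern: 88% × 9% = 7.92%.
Via Sable: 30% × 60% = 18%.
Via Larkspur → Oakfield → Sable: 100% × 56% × 70% × 60% = 23.52%.
Via Larkspur: 100% × 10% = 10%.
Total: 7.92% + 18% + 23.52% + 10% = 59.44%.

59.44%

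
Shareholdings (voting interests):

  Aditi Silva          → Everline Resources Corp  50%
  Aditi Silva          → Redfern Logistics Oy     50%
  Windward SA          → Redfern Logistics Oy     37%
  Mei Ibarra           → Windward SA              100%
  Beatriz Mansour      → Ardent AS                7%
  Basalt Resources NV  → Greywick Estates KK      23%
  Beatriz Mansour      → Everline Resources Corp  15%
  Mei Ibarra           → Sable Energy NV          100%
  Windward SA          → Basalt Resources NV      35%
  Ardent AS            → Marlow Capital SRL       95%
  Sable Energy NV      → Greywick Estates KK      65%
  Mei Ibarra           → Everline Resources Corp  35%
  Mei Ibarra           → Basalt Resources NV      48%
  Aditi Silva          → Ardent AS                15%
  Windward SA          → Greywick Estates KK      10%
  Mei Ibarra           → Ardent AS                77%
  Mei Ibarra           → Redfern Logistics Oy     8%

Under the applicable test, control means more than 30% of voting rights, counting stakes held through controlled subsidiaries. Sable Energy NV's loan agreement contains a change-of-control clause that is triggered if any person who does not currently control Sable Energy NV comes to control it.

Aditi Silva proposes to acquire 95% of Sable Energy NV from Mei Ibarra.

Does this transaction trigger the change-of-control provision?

The purchase adds only to Aditi's holdings (Mei's stake shrinks), so Aditi is the only person who could newly come to control Sable.
Aditi holds 50% of Everline, so Aditi controls Everline.
Aditi holds 50% of Redfern, so Aditi controls Redfern.
Neither Aditi nor any entity Aditi controls holds any voting interest in Sable.
So before the transaction, Aditi does not control Sable.
After the purchase, Aditi holds 95% of Sable directly, and Mei's stake falls to 5%.
Aditi holds 95% of Sable, so Aditi controls Sable.
Aditi did not control Sable before and does after, so the clause is triggered.

Yes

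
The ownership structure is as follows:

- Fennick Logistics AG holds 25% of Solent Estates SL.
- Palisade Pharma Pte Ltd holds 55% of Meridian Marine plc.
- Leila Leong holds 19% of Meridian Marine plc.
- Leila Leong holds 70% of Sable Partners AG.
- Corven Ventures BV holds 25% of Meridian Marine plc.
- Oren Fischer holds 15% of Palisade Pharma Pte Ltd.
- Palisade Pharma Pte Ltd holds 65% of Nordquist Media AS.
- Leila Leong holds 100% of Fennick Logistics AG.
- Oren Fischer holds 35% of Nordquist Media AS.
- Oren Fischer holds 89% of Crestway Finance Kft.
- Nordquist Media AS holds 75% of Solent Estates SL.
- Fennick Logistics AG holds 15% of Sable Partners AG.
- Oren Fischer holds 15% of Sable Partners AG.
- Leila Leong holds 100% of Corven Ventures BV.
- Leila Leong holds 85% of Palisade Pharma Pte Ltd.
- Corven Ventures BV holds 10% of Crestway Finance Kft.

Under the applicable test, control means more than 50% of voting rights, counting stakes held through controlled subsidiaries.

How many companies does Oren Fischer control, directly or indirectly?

1

Oren holds 89% of Crestway, so Oren controls Crestway.
No other company's threshold is met.
Oren controls 1 company.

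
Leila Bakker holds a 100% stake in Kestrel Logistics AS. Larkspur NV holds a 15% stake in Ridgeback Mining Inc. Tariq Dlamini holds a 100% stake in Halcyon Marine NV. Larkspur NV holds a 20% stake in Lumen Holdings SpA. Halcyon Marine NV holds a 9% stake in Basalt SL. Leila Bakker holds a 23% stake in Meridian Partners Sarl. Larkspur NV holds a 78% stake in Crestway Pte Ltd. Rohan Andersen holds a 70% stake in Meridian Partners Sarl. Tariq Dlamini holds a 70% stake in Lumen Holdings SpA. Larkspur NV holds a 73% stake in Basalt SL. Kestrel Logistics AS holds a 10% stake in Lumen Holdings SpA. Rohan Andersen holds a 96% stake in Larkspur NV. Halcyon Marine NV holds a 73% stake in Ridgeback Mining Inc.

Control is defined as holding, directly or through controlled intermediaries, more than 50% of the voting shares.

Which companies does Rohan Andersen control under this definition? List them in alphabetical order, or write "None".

Rohan holds 96% of Larkspur, so Rohan controls Larkspur.
Rohan holds 70% of Meridian, so Rohan controls Meridian.
Larkspur holds 73% of Basalt, so Rohan controls Basalt.
Larkspur holds 78% of Crestway, so Rohan controls Crestway.
No other company's threshold is met.

Basalt SL, Crestway Pte Ltd, Larkspur NV, Meridian Partners Sarl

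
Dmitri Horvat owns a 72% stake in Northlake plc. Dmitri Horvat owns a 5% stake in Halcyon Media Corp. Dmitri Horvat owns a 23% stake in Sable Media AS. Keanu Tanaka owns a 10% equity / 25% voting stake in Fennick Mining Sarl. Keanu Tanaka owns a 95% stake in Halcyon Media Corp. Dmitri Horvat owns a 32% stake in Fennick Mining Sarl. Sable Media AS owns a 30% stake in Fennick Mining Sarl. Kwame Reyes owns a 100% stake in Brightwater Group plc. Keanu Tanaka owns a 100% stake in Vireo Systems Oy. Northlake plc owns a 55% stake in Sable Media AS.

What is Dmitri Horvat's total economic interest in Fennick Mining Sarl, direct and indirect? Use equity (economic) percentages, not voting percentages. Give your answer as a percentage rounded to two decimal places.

Dmitri reaches Fennick along 3 paths.
Direct stake: 32% = 32%.
Via Northlake → Sable: 72% × 55% × 30% = 11.88%.
Via Sable: 23% × 30% = 6.9%.
Total: 32% + 11.88% + 6.9% = 50.78%.

50.78%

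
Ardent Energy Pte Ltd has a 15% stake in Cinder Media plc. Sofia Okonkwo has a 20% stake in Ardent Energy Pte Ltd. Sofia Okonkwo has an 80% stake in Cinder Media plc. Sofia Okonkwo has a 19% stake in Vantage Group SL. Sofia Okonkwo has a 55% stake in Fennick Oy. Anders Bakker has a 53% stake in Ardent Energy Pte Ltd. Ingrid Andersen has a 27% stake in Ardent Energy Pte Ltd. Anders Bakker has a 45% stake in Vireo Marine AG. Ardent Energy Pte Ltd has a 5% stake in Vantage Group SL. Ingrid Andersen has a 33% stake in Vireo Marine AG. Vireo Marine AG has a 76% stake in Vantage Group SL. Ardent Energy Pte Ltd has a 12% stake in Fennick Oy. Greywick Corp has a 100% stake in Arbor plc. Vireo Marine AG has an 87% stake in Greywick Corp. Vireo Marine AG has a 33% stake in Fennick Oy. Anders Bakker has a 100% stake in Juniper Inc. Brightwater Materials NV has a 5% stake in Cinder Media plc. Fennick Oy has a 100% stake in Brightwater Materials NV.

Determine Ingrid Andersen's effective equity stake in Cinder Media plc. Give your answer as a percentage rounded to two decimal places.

Ingrid reaches Cinder along 3 paths.
Via Ardent → Fennick → Brightwater: 27% × 12% × 100% × 5% = 0.162%.
Via Vireo → Fennick → Brightwater: 33% × 33% × 100% × 5% = 0.5445%.
Via Ardent: 27% × 15% = 4.05%.
Total: 0.162% + 0.5445% + 4.05% = 4.7565%.
Rounded: 4.76%.

4.76%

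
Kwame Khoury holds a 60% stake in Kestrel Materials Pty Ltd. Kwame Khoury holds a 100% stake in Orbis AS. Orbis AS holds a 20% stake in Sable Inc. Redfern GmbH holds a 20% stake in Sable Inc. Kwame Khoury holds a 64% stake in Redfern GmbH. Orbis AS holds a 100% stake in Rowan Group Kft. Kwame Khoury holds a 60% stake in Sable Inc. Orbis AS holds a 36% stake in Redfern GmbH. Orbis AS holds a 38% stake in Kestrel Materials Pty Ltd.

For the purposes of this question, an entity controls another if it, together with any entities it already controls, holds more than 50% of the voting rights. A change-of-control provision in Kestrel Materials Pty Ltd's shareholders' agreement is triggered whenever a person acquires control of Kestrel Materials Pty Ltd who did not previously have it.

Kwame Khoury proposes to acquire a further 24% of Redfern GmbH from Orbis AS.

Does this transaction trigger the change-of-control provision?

No

The purchase adds only to Kwame's holdings (Orbis's stake shrinks), so Kwame is the only person who could newly come to control Kestrel.
Kwame holds 100% of Orbis, so Kwame controls Orbis.
Orbis and Kwame together hold 38% + 60% = 98% of Kestrel, so Kwame controls Kestrel.
So Kwame already controls Kestrel before the transaction.
After the purchase, Kwame's direct stake in Redfern rises to 64% + 24% = 88%, and Orbis's stake falls to 12%.
Kwame controlled Kestrel already, so this is not a new person acquiring control; every other person's position is unchanged or reduced.
No new person acquires control, so the clause is not triggered.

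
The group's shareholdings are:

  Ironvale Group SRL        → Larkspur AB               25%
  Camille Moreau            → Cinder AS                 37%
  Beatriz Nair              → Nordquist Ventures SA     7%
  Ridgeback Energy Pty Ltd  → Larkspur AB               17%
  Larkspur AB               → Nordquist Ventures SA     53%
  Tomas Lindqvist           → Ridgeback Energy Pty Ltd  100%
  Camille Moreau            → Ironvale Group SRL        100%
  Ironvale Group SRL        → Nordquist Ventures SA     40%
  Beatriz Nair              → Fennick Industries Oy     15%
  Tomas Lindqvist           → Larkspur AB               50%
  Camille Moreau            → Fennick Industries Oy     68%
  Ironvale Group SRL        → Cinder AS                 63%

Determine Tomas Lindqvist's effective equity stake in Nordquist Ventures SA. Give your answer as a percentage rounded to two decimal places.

35.51%

Tomas reaches Nordquist along 2 paths.
Via Larkspur: 50% × 53% = 26.5%.
Via Ridgeback → Larkspur: 100% × 17% × 53% = 9.01%.
Total: 26.5% + 9.01% = 35.51%.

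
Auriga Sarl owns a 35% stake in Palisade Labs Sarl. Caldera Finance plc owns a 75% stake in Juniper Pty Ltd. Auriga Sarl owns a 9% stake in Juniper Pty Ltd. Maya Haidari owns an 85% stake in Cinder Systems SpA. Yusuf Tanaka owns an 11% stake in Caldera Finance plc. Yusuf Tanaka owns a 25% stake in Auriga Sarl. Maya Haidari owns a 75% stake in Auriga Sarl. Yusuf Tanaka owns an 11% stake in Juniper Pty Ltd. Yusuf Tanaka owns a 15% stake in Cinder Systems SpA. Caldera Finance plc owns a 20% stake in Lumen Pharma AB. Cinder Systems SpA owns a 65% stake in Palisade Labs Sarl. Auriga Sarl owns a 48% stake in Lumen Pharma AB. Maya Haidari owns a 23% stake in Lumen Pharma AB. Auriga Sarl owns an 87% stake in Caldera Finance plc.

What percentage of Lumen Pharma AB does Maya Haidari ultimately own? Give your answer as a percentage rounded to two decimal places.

72.05%

Maya reaches Lumen along 3 paths.
Via Auriga: 75% × 48% = 36%.
Via Auriga → Caldera: 75% × 87% × 20% = 13.05%.
Direct stake: 23% = 23%.
Total: 36% + 13.05% + 23% = 72.05%.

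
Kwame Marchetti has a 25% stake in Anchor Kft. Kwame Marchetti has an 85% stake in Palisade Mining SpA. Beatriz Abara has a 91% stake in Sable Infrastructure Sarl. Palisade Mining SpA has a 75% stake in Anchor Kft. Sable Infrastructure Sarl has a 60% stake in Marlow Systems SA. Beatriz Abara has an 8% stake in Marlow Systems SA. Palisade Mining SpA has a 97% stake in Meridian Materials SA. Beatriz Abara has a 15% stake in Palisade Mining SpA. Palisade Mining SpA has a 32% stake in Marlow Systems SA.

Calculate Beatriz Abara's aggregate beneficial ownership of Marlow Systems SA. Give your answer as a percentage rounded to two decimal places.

67.40%

Beatriz reaches Marlow along 3 paths.
Direct stake: 8% = 8%.
Via Sable: 91% × 60% = 54.6%.
Via Palisade: 15% × 32% = 4.8%.
Total: 8% + 54.6% + 4.8% = 67.4%.
Rounded: 67.40%.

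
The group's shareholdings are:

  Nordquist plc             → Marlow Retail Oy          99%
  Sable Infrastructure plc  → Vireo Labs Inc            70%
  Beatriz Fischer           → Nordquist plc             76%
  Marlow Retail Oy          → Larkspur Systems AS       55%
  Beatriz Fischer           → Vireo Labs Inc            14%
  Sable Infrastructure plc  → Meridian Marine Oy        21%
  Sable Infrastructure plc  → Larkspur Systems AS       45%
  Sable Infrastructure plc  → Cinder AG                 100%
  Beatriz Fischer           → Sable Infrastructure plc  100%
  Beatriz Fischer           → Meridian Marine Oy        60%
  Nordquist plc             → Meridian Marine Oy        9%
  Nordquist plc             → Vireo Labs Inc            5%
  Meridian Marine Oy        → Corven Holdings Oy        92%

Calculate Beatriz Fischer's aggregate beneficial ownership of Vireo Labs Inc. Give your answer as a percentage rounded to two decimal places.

Beatriz reaches Vireo along 3 paths.
Via Sable: 100% × 70% = 70%.
Via Nordquist: 76% × 5% = 3.8%.
Direct stake: 14% = 14%.
Total: 70% + 3.8% + 14% = 87.8%.
Rounded: 87.80%.

87.80%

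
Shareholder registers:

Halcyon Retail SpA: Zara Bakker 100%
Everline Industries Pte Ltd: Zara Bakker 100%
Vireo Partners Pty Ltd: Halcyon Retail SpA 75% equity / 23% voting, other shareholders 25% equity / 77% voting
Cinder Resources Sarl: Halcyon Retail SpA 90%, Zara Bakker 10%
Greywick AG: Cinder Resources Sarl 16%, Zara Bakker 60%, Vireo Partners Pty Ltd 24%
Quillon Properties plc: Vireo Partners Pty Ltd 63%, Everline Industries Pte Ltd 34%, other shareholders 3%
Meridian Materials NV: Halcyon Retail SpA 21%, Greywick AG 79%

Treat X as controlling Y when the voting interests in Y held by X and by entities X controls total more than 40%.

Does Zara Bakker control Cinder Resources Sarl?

Zara holds 100% of Halcyon, so Zara controls Halcyon.
Halcyon and Zara together hold 90% + 10% = 100% of Cinder, so Zara controls Cinder.

Yes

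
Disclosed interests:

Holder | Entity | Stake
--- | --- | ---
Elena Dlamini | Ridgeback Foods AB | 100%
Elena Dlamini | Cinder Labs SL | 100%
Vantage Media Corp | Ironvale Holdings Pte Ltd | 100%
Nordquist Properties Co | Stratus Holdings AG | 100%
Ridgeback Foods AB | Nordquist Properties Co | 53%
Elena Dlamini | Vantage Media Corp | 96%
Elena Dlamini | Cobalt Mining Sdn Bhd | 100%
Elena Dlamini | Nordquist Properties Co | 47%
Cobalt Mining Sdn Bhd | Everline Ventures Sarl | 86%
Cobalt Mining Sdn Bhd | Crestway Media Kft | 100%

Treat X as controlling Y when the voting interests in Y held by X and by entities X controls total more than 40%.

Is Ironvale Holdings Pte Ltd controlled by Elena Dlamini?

Yes

Elena holds 96% of Vantage, so Elena controls Vantage.
Vantage holds 100% of Ironvale, so Elena controls Ironvale.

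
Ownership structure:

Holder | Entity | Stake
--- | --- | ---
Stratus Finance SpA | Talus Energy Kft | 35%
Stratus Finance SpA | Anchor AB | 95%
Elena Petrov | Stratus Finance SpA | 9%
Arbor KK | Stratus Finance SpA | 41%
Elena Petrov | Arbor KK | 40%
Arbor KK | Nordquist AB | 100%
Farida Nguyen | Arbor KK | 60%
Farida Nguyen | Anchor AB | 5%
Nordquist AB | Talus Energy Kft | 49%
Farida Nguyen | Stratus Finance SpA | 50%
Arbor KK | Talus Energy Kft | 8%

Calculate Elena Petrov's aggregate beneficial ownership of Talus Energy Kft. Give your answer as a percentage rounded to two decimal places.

31.69%

Elena reaches Talus along 4 paths.
Via Arbor → Nordquist: 40% × 100% × 49% = 19.6%.
Via Stratus: 9% × 35% = 3.15%.
Via Arbor → Stratus: 40% × 41% × 35% = 5.74%.
Via Arbor: 40% × 8% = 3.2%.
Total: 19.6% + 3.15% + 5.74% + 3.2% = 31.69%.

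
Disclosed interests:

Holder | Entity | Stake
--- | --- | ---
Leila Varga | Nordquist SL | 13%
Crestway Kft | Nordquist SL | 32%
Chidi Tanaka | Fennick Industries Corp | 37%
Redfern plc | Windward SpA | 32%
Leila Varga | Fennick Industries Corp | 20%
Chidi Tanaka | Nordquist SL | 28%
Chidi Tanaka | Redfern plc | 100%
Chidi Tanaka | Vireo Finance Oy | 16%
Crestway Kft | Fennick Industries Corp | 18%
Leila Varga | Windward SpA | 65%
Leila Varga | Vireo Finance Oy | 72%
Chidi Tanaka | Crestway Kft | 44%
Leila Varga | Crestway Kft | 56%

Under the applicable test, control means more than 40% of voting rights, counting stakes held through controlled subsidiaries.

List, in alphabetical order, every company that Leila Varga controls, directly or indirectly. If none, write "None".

Crestway Kft, Nordquist SL, Vireo Finance Oy, Windward SpA

Leila holds 72% of Vireo, so Leila controls Vireo.
Leila holds 56% of Crestway, so Leila controls Crestway.
Leila and Crestway together hold 13% + 32% = 45% of Nordquist, so Leila controls Nordquist.
Leila holds 65% of Windward, so Leila controls Windward.
No other company's threshold is met.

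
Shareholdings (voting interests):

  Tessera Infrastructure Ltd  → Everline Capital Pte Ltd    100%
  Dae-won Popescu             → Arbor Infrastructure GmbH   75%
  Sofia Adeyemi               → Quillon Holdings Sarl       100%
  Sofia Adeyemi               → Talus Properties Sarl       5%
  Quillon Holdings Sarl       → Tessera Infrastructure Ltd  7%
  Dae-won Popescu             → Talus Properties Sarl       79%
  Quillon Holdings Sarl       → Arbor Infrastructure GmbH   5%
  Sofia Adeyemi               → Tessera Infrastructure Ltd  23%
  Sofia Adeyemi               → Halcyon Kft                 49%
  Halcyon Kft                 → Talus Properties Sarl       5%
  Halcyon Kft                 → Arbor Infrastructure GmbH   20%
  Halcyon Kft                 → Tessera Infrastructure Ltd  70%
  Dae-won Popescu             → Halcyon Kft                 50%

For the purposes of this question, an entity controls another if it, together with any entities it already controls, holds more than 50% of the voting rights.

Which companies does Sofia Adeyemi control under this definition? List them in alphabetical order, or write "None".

Quillon Holdings Sarl

Sofia holds 100% of Quillon, so Sofia controls Quillon.
No other company's threshold is met.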